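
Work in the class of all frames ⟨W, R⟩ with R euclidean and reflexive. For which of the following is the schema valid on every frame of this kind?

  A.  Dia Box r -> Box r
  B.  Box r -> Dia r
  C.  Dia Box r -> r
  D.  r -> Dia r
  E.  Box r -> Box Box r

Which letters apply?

A, B, C, D, E

A reflexive euclidean relation is also symmetric (from wRw and wRv the euclidean condition gives vRw) and hence transitive; it is an equivalence relation.
(A) Dia Box r -> Box r is the dual of axiom 5, which corresponds to the euclidean property. Every such R is euclidean — valid.
(B) Box r -> Dia r is axiom D, which corresponds to seriality. Every such R is serial — valid.
(C) the dual of axiom B: valid iff R is symmetric. Every such R is symmetric — valid.
(D) r -> Dia r (the dual of axiom T) characterises the reflexive frames. Every such R is reflexive — valid.
(E) Box r -> Box Box r (axiom 4) characterises the transitive frames. Every such R is transitive — valid.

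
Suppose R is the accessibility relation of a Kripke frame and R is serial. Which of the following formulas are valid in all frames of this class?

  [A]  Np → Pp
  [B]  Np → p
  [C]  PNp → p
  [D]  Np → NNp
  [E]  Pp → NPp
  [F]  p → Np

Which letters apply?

A

(A) Np → Pp is axiom D, which corresponds to seriality. Every such R is serial — valid.
(B) axiom T: valid iff R is reflexive. Such an R need not be reflexive — not valid.
(C) PNp → p (the dual of axiom B) characterises the symmetric frames. Such an R need not be symmetric — not valid.
(D) Np → NNp (axiom 4) characterises the transitive frames. Such an R need not be transitive — not valid.
(E) axiom 5: valid iff R is euclidean. Such an R need not be euclidean — not valid.
(F) p → Np is valid only on frames where every R-edge is a self-loop. Such an R need not be a subset of the identity — not valid.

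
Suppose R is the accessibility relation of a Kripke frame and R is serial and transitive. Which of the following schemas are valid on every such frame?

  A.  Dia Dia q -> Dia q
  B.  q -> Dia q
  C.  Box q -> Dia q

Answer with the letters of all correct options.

(A) the dual of axiom 4: valid iff R is transitive. Every such R is transitive — valid.
(B) q -> Dia q is the dual of axiom T; it is valid on a frame exactly when R is reflexive. Such an R need not be reflexive, so not valid.
(C) axiom D: valid iff R is serial. Every such R is serial — valid.

A, C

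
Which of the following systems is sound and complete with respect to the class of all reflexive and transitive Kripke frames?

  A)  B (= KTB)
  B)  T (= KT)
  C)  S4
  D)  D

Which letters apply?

C

(A) B (= KTB) is determined by the class of reflexive and symmetric frames.
(B) T (= KT) is determined by the class of reflexive frames.
(C) S4 is determined by exactly this class.
(D) D is determined by the class of serial frames.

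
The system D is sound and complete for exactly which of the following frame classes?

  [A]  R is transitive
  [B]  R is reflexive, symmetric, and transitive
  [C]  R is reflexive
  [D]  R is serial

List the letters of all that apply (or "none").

D

(A) this class determines K4, not D.
(B) this class determines S5, not D.
(C) this class determines T (= KT), not D.
(D) D is sound and complete for exactly this class.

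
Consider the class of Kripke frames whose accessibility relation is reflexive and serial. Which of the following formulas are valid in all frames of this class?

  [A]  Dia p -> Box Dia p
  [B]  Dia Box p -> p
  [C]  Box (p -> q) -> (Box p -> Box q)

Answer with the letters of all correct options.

(A) axiom 5: valid iff R is euclidean. Such an R need not be euclidean — not valid.
(B) Dia Box p -> p is the dual of axiom B; it is valid on a frame exactly when R is symmetric. Such an R need not be symmetric, so not valid.
(C) Box (p -> q) -> (Box p -> Box q) is the K axiom; it holds on all frames — valid.

C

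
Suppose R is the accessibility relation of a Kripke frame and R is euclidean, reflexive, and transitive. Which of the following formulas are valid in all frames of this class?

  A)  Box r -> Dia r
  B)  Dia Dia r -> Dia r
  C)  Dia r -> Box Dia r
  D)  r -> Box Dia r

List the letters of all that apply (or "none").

A relation that is euclidean, reflexive, and transitive is also serial and symmetric.
(A) axiom D: valid iff R is serial. Every such R is serial — valid.
(B) the dual of axiom 4: valid iff R is transitive. Every such R is transitive — valid.
(C) axiom 5: valid iff R is euclidean. Every such R is euclidean — valid.
(D) r -> Box Dia r (axiom B) characterises the symmetric frames. Every such R is symmetric — valid.

A, B, C, D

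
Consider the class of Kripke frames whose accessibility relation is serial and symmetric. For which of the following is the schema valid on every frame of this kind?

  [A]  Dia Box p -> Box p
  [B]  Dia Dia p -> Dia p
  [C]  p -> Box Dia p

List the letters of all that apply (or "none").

C

(A) Dia Box p -> Box p is the dual of axiom 5, which corresponds to the euclidean property. Such an R need not be euclidean — not valid.
(B) Dia Dia p -> Dia p (the dual of axiom 4) characterises the transitive frames. Such an R need not be transitive — not valid.
(C) p -> Box Dia p is axiom B, which corresponds to symmetry. Every such R is symmetric — valid.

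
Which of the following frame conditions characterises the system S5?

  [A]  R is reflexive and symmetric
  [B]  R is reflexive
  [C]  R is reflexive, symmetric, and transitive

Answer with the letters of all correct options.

C

(A) this class determines B (= KTB), not S5.
(B) this class determines T (= KT), not S5.
(C) S5 is sound and complete for exactly this class.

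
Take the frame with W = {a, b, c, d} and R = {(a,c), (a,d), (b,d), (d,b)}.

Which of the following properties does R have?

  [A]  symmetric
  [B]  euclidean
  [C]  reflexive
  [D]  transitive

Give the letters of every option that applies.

none

(A) not symmetric: a R c but not c R a.
(B) not euclidean: a R c and a R d but not c R d.
(C) not reflexive: not a R a.
(D) not transitive: a R d and d R b but not a R b.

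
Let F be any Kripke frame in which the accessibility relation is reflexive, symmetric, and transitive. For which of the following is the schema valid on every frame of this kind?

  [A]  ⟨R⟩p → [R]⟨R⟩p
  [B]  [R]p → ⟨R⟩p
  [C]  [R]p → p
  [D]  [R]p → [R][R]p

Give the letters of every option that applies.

A, B, C, D

A relation that is reflexive, symmetric, and transitive is also euclidean and serial.
(A) axiom 5: valid iff R is euclidean. Every such R is euclidean — valid.
(B) axiom D: valid iff R is serial. Every such R is serial — valid.
(C) [R]p → p is axiom T, which corresponds to reflexivity. Every such R is reflexive — valid.
(D) [R]p → [R][R]p is axiom 4, which corresponds to transitivity. Every such R is transitive — valid.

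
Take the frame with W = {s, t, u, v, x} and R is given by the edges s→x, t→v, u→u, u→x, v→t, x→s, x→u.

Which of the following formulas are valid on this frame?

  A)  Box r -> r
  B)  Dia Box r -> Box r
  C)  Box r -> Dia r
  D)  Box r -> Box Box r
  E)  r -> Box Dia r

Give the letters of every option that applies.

C, E

R is not reflexive: not s R s.
R is symmetric: every R-edge is matched by its reverse.
R is not transitive: s R x and x R s but not s R s.
R is not euclidean: x R s and x R u but not s R u.
R is serial: every world has an R-successor.
(A) Box r -> r is axiom T, which corresponds to reflexivity. R is not reflexive — not valid.
(B) the dual of axiom 5: valid iff R is euclidean. R is not euclidean — not valid.
(C) axiom D: valid iff R is serial. R is serial — valid.
(D) Box r -> Box Box r is axiom 4, which corresponds to transitivity. R is not transitive — not valid.
(E) r -> Box Dia r is axiom B, which corresponds to symmetry. R is symmetric — valid.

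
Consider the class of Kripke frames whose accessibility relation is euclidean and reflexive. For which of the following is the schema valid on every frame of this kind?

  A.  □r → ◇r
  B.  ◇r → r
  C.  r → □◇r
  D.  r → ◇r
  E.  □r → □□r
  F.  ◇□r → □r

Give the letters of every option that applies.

A reflexive euclidean relation is also symmetric (from wRw and wRv the euclidean condition gives vRw) and hence transitive; it is an equivalence relation.
(A) axiom D: valid iff R is serial. Every such R is serial — valid.
(B) ◇r → r is the converse of T; it holds exactly when R ⊆ identity. Such an R need not be a subset of the identity — not valid.
(C) r → □◇r is axiom B; it is valid on a frame exactly when R is symmetric. Every such R is symmetric, so valid.
(D) r → ◇r (the dual of axiom T) characterises the reflexive frames. Every such R is reflexive — valid.
(E) □r → □□r (axiom 4) characterises the transitive frames. Every such R is transitive — valid.
(F) ◇□r → □r is the dual of axiom 5; it is valid on a frame exactly when R is euclidean. Every such R is euclidean, so valid.

A, C, D, E, F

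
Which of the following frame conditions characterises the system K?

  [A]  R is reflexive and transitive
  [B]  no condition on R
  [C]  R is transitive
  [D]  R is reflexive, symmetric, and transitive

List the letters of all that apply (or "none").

B

(A) this class determines S4, not K.
(B) K is sound and complete for exactly this class.
(C) this class determines K4, not K.
(D) this class determines S5, not K.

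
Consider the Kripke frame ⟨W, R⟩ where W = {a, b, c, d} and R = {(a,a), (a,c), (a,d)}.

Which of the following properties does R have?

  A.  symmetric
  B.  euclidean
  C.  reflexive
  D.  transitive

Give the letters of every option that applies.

(A) not symmetric: a R c but not c R a.
(B) not euclidean: a R c and a R a but not c R a.
(C) not reflexive: not b R b.
(D) transitive: R is closed under composition.

D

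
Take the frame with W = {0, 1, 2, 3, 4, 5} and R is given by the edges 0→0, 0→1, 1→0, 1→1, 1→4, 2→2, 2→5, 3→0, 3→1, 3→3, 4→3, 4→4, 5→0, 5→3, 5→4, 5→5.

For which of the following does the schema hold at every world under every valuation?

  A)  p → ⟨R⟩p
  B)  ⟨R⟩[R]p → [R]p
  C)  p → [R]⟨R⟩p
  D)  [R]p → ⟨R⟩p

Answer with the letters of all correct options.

R is reflexive: each world relates to itself.
R is not symmetric: 1 R 4 but not 4 R 1.
R is not euclidean: 1 R 0 and 1 R 4 but not 0 R 4.
R is serial: every world has an R-successor.
(A) p → ⟨R⟩p (the dual of axiom T) characterises the reflexive frames. R is reflexive — valid.
(B) ⟨R⟩[R]p → [R]p is the dual of axiom 5; it is valid on a frame exactly when R is euclidean. R is not euclidean, so not valid.
(C) axiom B: valid iff R is symmetric. R is not symmetric — not valid.
(D) axiom D: valid iff R is serial. R is serial — valid.

A, D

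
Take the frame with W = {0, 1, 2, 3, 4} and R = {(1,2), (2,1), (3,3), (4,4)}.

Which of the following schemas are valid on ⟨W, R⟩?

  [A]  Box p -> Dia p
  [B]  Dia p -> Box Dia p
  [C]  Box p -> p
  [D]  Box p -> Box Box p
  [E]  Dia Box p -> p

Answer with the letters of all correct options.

E

R is not reflexive: not 0 R 0.
R is symmetric: every R-edge is matched by its reverse.
R is not transitive: 1 R 2 and 2 R 1 but not 1 R 1.
R is not euclidean: 1 R 2 and 1 R 2 but not 2 R 2.
R is not serial: 0 has no R-successor.
(A) Box p -> Dia p (axiom D) characterises the serial frames. R is not serial — not valid.
(B) Dia p -> Box Dia p is axiom 5; it is valid on a frame exactly when R is euclidean. R is not euclidean, so not valid.
(C) Box p -> p is axiom T, which corresponds to reflexivity. R is not reflexive — not valid.
(D) axiom 4: valid iff R is transitive. R is not transitive — not valid.
(E) Dia Box p -> p is the dual of axiom B, which corresponds to symmetry. R is symmetric — valid.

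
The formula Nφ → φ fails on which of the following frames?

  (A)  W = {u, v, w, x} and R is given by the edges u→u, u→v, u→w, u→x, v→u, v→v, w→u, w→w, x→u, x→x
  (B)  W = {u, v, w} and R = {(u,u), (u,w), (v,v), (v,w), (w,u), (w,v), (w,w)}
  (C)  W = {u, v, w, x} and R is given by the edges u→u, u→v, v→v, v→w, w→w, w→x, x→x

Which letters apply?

none

The schema Nφ → φ is axiom T; it is valid on a frame iff R is reflexive.
(A) R is reflexive (each world relates to itself), so the schema is valid here.
(B) R is reflexive (each world relates to itself), so the schema is valid here.
(C) R is reflexive (each world relates to itself), so the schema is valid here.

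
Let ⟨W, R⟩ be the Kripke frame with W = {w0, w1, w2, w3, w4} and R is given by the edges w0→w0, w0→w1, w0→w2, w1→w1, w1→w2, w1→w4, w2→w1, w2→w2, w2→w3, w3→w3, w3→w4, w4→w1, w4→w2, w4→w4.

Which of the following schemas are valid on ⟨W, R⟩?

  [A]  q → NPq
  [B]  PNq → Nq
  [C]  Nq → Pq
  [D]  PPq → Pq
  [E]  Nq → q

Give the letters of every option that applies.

C, E

R is reflexive: each world relates to itself.
R is not symmetric: w0 R w1 but not w1 R w0.
R is not transitive: w0 R w1 and w1 R w4 but not w0 R w4.
R is not euclidean: w0 R w1 and w0 R w0 but not w1 R w0.
R is serial: every world has an R-successor.
(A) q → NPq is axiom B, which corresponds to symmetry. R is not symmetric — not valid.
(B) PNq → Nq is the dual of axiom 5, which corresponds to the euclidean property. R is not euclidean — not valid.
(C) axiom D: valid iff R is serial. R is serial — valid.
(D) PPq → Pq is the dual of axiom 4; it is valid on a frame exactly when R is transitive. R is not transitive, so not valid.
(E) axiom T: valid iff R is reflexive. R is reflexive — valid.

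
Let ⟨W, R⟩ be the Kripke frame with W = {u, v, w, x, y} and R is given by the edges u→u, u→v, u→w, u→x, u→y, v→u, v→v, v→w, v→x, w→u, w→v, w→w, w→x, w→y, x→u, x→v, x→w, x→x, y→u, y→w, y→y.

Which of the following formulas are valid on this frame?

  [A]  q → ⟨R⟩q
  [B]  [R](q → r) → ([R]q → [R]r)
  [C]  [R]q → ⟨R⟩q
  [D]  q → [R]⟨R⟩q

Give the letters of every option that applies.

R is reflexive: each world relates to itself.
R is symmetric: every R-edge is matched by its reverse.
R is serial: every world has an R-successor.
(A) q → ⟨R⟩q is the dual of axiom T; it is valid on a frame exactly when R is reflexive. R is reflexive, so valid.
(B) [R](q → r) → ([R]q → [R]r) is the K axiom; it holds on all frames — valid.
(C) [R]q → ⟨R⟩q is axiom D; it is valid on a frame exactly when R is serial. R is serial, so valid.
(D) axiom B: valid iff R is symmetric. R is symmetric — valid.

A, B, C, D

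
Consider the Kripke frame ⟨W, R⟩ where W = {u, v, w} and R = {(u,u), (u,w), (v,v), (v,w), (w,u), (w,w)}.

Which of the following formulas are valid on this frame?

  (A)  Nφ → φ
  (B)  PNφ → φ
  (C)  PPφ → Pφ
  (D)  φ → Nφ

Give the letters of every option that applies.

A

R is reflexive: each world relates to itself.
R is not symmetric: v R w but not w R v.
R is not transitive: v R w and w R u but not v R u.
R is not a subset of the identity: u R w with u ≠ w.
(A) Nφ → φ (axiom T) characterises the reflexive frames. R is reflexive — valid.
(B) PNφ → φ (the dual of axiom B) characterises the symmetric frames. R is not symmetric — not valid.
(C) the dual of axiom 4: valid iff R is transitive. R is not transitive — not valid.
(D) φ → Nφ is valid only on frames where every R-edge is a self-loop. Here R ⊄ identity — not valid.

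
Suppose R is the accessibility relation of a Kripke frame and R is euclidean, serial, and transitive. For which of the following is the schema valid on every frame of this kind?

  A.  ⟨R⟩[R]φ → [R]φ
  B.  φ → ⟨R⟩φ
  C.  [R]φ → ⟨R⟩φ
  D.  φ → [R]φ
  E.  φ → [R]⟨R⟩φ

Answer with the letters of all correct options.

A, C

(A) the dual of axiom 5: valid iff R is euclidean. Every such R is euclidean — valid.
(B) the dual of axiom T: valid iff R is reflexive. Such an R need not be reflexive — not valid.
(C) [R]φ → ⟨R⟩φ is axiom D; it is valid on a frame exactly when R is serial. Every such R is serial, so valid.
(D) φ → [R]φ is equivalent to ◇p→p; it holds exactly when R ⊆ identity. Such an R need not be a subset of the identity — not valid.
(E) φ → [R]⟨R⟩φ is axiom B, which corresponds to symmetry. Such an R need not be symmetric — not valid.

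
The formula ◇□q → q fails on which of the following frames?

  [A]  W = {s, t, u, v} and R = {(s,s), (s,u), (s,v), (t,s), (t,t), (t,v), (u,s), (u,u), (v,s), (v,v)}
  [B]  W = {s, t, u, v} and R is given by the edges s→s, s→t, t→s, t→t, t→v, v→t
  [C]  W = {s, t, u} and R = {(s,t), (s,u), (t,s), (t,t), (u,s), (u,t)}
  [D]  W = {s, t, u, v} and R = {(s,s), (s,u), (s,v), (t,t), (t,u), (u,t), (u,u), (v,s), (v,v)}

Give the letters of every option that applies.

A, C, D

The schema ◇□q → q is the dual of axiom B; it is valid on a frame iff R is symmetric.
(A) R is not symmetric (t R s but not s R t), so the schema fails here.
(B) R is symmetric (every R-edge is matched by its reverse), so the schema is valid here.
(C) R is not symmetric (u R t but not t R u), so the schema fails here.
(D) R is not symmetric (s R u but not u R s), so the schema fails here.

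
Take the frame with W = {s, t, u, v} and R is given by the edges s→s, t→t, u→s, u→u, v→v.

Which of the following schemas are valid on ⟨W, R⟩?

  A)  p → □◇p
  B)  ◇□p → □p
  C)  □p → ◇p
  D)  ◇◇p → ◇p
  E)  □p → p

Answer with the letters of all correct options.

C, D, E

R is reflexive: each world relates to itself.
R is not symmetric: u R s but not s R u.
R is transitive: R is closed under composition.
R is not euclidean: u R s and u R u but not s R u.
R is serial: every world has an R-successor.
(A) p → □◇p is axiom B; it is valid on a frame exactly when R is symmetric. R is not symmetric, so not valid.
(B) ◇□p → □p is the dual of axiom 5; it is valid on a frame exactly when R is euclidean. R is not euclidean, so not valid.
(C) □p → ◇p is axiom D; it is valid on a frame exactly when R is serial. R is serial, so valid.
(D) ◇◇p → ◇p is the dual of axiom 4; it is valid on a frame exactly when R is transitive. R is transitive, so valid.
(E) □p → p is axiom T, which corresponds to reflexivity. R is reflexive — valid.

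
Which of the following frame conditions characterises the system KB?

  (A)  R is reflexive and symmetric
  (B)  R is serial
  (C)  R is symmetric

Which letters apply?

C

(A) this class determines B (= KTB), not KB.
(B) this class determines D, not KB.
(C) KB is sound and complete for exactly this class.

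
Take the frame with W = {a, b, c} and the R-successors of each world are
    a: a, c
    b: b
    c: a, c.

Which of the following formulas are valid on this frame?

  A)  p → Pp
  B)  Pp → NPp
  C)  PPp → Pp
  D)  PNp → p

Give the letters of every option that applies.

R is reflexive: each world relates to itself.
R is symmetric: every R-edge is matched by its reverse.
R is transitive: R is closed under composition.
R is euclidean: any two R-successors of the same world are R-related.
(A) the dual of axiom T: valid iff R is reflexive. R is reflexive — valid.
(B) Pp → NPp (axiom 5) characterises the euclidean frames. R is euclidean — valid.
(C) the dual of axiom 4: valid iff R is transitive. R is transitive — valid.
(D) PNp → p (the dual of axiom B) characterises the symmetric frames. R is symmetric — valid.

A, B, C, D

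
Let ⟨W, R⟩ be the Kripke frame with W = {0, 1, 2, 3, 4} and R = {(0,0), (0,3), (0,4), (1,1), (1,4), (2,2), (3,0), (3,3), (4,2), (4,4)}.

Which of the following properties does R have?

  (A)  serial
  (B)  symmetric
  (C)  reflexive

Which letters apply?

A, C

(A) serial: every world has an R-successor.
(B) not symmetric: 0 R 4 but not 4 R 0.
(C) reflexive: each world relates to itself.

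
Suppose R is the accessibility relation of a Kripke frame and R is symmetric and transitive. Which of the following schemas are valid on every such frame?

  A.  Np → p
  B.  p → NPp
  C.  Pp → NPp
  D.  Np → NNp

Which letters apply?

A symmetric transitive relation is euclidean (uRv and uRw give vRu by symmetry, then vRw by transitivity).
(A) Np → p (axiom T) characterises the reflexive frames. Such an R need not be reflexive — not valid.
(B) p → NPp is axiom B, which corresponds to symmetry. Every such R is symmetric — valid.
(C) Pp → NPp (axiom 5) characterises the euclidean frames. Every such R is euclidean — valid.
(D) axiom 4: valid iff R is transitive. Every such R is transitive — valid.

B, C, D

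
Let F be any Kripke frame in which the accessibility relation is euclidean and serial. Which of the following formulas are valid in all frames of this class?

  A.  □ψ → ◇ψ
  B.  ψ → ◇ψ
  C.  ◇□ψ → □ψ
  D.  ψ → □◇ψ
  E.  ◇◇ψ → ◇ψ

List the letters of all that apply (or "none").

(A) □ψ → ◇ψ (axiom D) characterises the serial frames. Every such R is serial — valid.
(B) the dual of axiom T: valid iff R is reflexive. Such an R need not be reflexive — not valid.
(C) the dual of axiom 5: valid iff R is euclidean. Every such R is euclidean — valid.
(D) ψ → □◇ψ is axiom B; it is valid on a frame exactly when R is symmetric. Such an R need not be symmetric, so not valid.
(E) ◇◇ψ → ◇ψ is the dual of axiom 4, which corresponds to transitivity. Such an R need not be transitive — not valid.

A, C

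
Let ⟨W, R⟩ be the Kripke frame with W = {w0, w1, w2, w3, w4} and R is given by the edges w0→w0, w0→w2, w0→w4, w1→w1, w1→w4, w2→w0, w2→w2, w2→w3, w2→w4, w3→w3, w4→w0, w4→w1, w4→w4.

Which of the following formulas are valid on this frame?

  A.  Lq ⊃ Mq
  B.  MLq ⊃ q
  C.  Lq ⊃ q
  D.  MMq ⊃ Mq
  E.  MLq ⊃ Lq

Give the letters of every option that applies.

R is reflexive: each world relates to itself.
R is not symmetric: w2 R w3 but not w3 R w2.
R is not transitive: w0 R w2 and w2 R w3 but not w0 R w3.
R is not euclidean: w0 R w4 and w0 R w2 but not w4 R w2.
R is serial: every world has an R-successor.
(A) axiom D: valid iff R is serial. R is serial — valid.
(B) MLq ⊃ q is the dual of axiom B; it is valid on a frame exactly when R is symmetric. R is not symmetric, so not valid.
(C) Lq ⊃ q is axiom T; it is valid on a frame exactly when R is reflexive. R is reflexive, so valid.
(D) MMq ⊃ Mq is the dual of axiom 4, which corresponds to transitivity. R is not transitive — not valid.
(E) MLq ⊃ Lq (the dual of axiom 5) characterises the euclidean frames. R is not euclidean — not valid.

A, C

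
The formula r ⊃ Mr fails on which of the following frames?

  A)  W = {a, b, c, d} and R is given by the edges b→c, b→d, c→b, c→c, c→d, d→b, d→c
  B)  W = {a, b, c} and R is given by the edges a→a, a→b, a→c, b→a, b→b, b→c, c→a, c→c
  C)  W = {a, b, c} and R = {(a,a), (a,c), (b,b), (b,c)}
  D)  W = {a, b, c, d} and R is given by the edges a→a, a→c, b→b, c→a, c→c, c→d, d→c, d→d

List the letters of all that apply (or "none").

A, C

The schema r ⊃ Mr is the dual of axiom T; it is valid on a frame iff R is reflexive.
(A) R is not reflexive (not a R a), so the schema fails here.
(B) R is reflexive (each world relates to itself), so the schema is valid here.
(C) R is not reflexive (not c R c), so the schema fails here.
(D) R is reflexive (each world relates to itself), so the schema is valid here.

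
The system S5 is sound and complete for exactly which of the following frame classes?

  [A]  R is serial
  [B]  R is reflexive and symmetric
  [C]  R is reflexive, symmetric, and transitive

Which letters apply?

(A) this class determines D, not S5.
(B) this class determines B (= KTB), not S5.
(C) S5 is sound and complete for exactly this class.

C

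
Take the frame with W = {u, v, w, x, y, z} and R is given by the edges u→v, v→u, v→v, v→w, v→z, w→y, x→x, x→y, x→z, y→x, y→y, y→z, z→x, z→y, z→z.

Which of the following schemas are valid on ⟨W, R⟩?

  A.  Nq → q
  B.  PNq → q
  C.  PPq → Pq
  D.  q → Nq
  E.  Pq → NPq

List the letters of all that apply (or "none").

R is not reflexive: not u R u.
R is not symmetric: v R w but not w R v.
R is not transitive: u R v and v R u but not u R u.
R is not euclidean: v R u and v R w but not u R w.
R is not a subset of the identity: u R v with u ≠ v.
(A) axiom T: valid iff R is reflexive. R is not reflexive — not valid.
(B) PNq → q (the dual of axiom B) characterises the symmetric frames. R is not symmetric — not valid.
(C) PPq → Pq is the dual of axiom 4, which corresponds to transitivity. R is not transitive — not valid.
(D) q → Nq is valid only on frames where every R-edge is a self-loop. Here R ⊄ identity — not valid.
(E) Pq → NPq is axiom 5, which corresponds to the euclidean property. R is not euclidean — not valid.

none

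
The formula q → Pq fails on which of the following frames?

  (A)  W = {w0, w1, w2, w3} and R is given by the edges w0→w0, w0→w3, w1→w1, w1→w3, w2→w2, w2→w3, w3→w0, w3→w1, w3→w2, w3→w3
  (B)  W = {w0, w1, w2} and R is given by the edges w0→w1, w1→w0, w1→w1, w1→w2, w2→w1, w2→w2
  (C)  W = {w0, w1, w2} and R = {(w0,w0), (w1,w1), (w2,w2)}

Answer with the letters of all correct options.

B

The schema q → Pq is the dual of axiom T; it is valid on a frame iff R is reflexive.
(A) R is reflexive (each world relates to itself), so the schema is valid here.
(B) R is not reflexive (not w0 R w0), so the schema fails here.
(C) R is reflexive (each world relates to itself), so the schema is valid here.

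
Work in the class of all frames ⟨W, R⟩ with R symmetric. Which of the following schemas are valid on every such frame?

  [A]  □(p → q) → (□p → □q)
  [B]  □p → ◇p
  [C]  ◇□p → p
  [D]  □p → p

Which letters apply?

A, C

(A) this is just K, valid on every normal frame.
(B) □p → ◇p (axiom D) characterises the serial frames. Such an R need not be serial — not valid.
(C) ◇□p → p is the dual of axiom B, which corresponds to symmetry. Every such R is symmetric — valid.
(D) □p → p is axiom T, which corresponds to reflexivity. Such an R need not be reflexive — not valid.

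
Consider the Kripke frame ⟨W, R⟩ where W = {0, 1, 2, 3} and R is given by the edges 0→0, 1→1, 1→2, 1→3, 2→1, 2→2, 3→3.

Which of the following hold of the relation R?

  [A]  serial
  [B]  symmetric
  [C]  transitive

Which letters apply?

A

(A) serial: every world has an R-successor.
(B) not symmetric: 1 R 3 but not 3 R 1.
(C) not transitive: 2 R 1 and 1 R 3 but not 2 R 3.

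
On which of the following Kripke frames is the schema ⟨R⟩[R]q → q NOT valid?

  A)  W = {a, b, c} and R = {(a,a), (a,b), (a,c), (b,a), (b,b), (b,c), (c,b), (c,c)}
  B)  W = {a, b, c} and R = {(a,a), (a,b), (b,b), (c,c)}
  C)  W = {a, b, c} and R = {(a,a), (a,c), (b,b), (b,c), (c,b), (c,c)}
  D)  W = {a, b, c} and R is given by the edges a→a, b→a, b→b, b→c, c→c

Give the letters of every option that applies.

A, B, C, D

The schema ⟨R⟩[R]q → q is the dual of axiom B; it is valid on a frame iff R is symmetric.
(A) R is not symmetric (a R c but not c R a), so the schema fails here.
(B) R is not symmetric (a R b but not b R a), so the schema fails here.
(C) R is not symmetric (a R c but not c R a), so the schema fails here.
(D) R is not symmetric (b R a but not a R b), so the schema fails here.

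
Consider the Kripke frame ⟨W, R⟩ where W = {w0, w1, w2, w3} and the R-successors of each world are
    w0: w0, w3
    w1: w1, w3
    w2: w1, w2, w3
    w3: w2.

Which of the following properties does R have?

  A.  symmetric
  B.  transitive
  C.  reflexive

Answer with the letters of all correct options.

(A) not symmetric: w0 R w3 but not w3 R w0.
(B) not transitive: w0 R w3 and w3 R w2 but not w0 R w2.
(C) not reflexive: not w3 R w3.

none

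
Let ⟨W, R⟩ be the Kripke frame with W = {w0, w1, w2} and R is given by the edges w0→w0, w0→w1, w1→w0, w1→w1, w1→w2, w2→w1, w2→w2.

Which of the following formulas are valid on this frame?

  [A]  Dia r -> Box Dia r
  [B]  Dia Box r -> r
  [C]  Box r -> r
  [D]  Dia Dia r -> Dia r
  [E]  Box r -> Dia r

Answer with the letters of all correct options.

R is reflexive: each world relates to itself.
R is symmetric: every R-edge is matched by its reverse.
R is not transitive: w0 R w1 and w1 R w2 but not w0 R w2.
R is not euclidean: w1 R w0 and w1 R w2 but not w0 R w2.
R is serial: every world has an R-successor.
(A) Dia r -> Box Dia r is axiom 5; it is valid on a frame exactly when R is euclidean. R is not euclidean, so not valid.
(B) Dia Box r -> r is the dual of axiom B, which corresponds to symmetry. R is symmetric — valid.
(C) Box r -> r is axiom T, which corresponds to reflexivity. R is reflexive — valid.
(D) Dia Dia r -> Dia r is the dual of axiom 4; it is valid on a frame exactly when R is transitive. R is not transitive, so not valid.
(E) Box r -> Dia r is axiom D; it is valid on a frame exactly when R is serial. R is serial, so valid.

B, C, E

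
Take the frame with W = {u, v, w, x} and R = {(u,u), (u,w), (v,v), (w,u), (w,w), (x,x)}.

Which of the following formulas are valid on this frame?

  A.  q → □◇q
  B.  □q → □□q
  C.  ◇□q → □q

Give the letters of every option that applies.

R is symmetric: every R-edge is matched by its reverse.
R is transitive: R is closed under composition.
R is euclidean: any two R-successors of the same world are R-related.
(A) q → □◇q is axiom B; it is valid on a frame exactly when R is symmetric. R is symmetric, so valid.
(B) □q → □□q is axiom 4; it is valid on a frame exactly when R is transitive. R is transitive, so valid.
(C) the dual of axiom 5: valid iff R is euclidean. R is euclidean — valid.

A, B, C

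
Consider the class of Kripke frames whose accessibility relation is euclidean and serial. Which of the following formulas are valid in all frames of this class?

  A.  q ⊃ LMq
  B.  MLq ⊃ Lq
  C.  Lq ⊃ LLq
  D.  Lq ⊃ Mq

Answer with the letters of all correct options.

(A) axiom B: valid iff R is symmetric. Such an R need not be symmetric — not valid.
(B) the dual of axiom 5: valid iff R is euclidean. Every such R is euclidean — valid.
(C) Lq ⊃ LLq is axiom 4, which corresponds to transitivity. Such an R need not be transitive — not valid.
(D) Lq ⊃ Mq (axiom D) characterises the serial frames. Every such R is serial — valid.

B, D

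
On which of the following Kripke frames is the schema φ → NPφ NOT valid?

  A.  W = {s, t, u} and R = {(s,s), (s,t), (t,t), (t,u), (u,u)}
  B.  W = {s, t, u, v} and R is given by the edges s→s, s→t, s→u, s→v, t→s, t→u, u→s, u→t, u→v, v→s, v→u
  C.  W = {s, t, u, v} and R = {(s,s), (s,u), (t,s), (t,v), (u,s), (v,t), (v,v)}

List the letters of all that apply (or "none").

The schema φ → NPφ is axiom B; it is valid on a frame iff R is symmetric.
(A) R is not symmetric (s R t but not t R s), so the schema fails here.
(B) R is symmetric (every R-edge is matched by its reverse), so the schema is valid here.
(C) R is not symmetric (t R s but not s R t), so the schema fails here.

A, C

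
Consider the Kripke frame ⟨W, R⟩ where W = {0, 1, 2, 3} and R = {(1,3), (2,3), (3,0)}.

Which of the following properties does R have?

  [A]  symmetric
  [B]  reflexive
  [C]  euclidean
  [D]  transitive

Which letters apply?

(A) not symmetric: 1 R 3 but not 3 R 1.
(B) not reflexive: not 0 R 0.
(C) not euclidean: 1 R 3 and 1 R 3 but not 3 R 3.
(D) not transitive: 1 R 3 and 3 R 0 but not 1 R 0.

none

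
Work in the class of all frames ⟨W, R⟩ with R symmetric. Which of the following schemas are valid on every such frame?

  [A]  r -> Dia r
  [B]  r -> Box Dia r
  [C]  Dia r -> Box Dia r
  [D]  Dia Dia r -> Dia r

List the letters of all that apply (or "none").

B

(A) r -> Dia r (the dual of axiom T) characterises the reflexive frames. Such an R need not be reflexive — not valid.
(B) r -> Box Dia r (axiom B) characterises the symmetric frames. Every such R is symmetric — valid.
(C) axiom 5: valid iff R is euclidean. Such an R need not be euclidean — not valid.
(D) Dia Dia r -> Dia r is the dual of axiom 4; it is valid on a frame exactly when R is transitive. Such an R need not be transitive, so not valid.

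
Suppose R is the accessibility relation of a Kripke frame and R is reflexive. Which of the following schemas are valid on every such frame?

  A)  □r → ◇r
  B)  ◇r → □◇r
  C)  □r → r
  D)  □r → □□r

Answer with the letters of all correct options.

A reflexive relation is serial.
(A) □r → ◇r is axiom D; it is valid on a frame exactly when R is serial. Every such R is serial, so valid.
(B) ◇r → □◇r is axiom 5, which corresponds to the euclidean property. Such an R need not be euclidean — not valid.
(C) □r → r is axiom T; it is valid on a frame exactly when R is reflexive. Every such R is reflexive, so valid.
(D) □r → □□r is axiom 4, which corresponds to transitivity. Such an R need not be transitive — not valid.

A, C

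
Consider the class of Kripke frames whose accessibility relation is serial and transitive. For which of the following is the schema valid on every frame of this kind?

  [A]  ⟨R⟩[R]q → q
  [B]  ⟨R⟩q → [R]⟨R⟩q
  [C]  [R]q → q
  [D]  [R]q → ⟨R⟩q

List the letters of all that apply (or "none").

(A) the dual of axiom B: valid iff R is symmetric. Such an R need not be symmetric — not valid.
(B) ⟨R⟩q → [R]⟨R⟩q (axiom 5) characterises the euclidean frames. Such an R need not be euclidean — not valid.
(C) axiom T: valid iff R is reflexive. Such an R need not be reflexive — not valid.
(D) [R]q → ⟨R⟩q (axiom D) characterises the serial frames. Every such R is serial — valid.

D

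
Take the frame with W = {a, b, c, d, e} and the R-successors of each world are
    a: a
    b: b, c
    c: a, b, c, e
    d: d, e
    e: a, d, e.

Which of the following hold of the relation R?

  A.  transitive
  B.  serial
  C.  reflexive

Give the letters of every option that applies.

B, C

(A) not transitive: b R c and c R a but not b R a.
(B) serial: every world has an R-successor.
(C) reflexive: each world relates to itself.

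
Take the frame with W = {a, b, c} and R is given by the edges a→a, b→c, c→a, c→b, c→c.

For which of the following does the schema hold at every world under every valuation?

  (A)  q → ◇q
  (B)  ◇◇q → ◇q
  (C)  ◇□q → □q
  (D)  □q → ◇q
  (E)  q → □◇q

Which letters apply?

R is not reflexive: not b R b.
R is not symmetric: c R a but not a R c.
R is not transitive: b R c and c R a but not b R a.
R is not euclidean: c R a and c R b but not a R b.
R is serial: every world has an R-successor.
(A) q → ◇q is the dual of axiom T; it is valid on a frame exactly when R is reflexive. R is not reflexive, so not valid.
(B) ◇◇q → ◇q (the dual of axiom 4) characterises the transitive frames. R is not transitive — not valid.
(C) ◇□q → □q is the dual of axiom 5; it is valid on a frame exactly when R is euclidean. R is not euclidean, so not valid.
(D) □q → ◇q is axiom D; it is valid on a frame exactly when R is serial. R is serial, so valid.
(E) q → □◇q is axiom B; it is valid on a frame exactly when R is symmetric. R is not symmetric, so not valid.

D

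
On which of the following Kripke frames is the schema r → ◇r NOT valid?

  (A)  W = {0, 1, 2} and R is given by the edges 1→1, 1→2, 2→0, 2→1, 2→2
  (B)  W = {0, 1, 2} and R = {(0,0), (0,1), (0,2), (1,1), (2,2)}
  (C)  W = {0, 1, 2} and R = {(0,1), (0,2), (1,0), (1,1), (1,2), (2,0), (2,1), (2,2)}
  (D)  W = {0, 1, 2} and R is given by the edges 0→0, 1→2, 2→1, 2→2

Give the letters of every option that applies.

The schema r → ◇r is the dual of axiom T; it is valid on a frame iff R is reflexive.
(A) R is not reflexive (not 0 R 0), so the schema fails here.
(B) R is reflexive (each world relates to itself), so the schema is valid here.
(C) R is not reflexive (not 0 R 0), so the schema fails here.
(D) R is not reflexive (not 1 R 1), so the schema fails here.

A, C, D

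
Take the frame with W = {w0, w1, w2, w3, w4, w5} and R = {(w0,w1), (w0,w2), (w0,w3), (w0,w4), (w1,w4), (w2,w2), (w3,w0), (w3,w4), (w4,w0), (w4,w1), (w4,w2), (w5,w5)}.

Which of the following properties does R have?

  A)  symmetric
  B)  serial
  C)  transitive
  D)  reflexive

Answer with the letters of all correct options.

B

(A) not symmetric: w0 R w1 but not w1 R w0.
(B) serial: every world has an R-successor.
(C) not transitive: w0 R w3 and w3 R w0 but not w0 R w0.
(D) not reflexive: not w0 R w0.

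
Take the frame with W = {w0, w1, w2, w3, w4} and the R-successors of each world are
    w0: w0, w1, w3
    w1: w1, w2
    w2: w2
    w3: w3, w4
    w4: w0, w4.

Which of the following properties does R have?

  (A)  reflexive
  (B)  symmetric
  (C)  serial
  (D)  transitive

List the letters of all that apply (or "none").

(A) reflexive: each world relates to itself.
(B) not symmetric: w0 R w1 but not w1 R w0.
(C) serial: every world has an R-successor.
(D) not transitive: w0 R w1 and w1 R w2 but not w0 R w2.

A, C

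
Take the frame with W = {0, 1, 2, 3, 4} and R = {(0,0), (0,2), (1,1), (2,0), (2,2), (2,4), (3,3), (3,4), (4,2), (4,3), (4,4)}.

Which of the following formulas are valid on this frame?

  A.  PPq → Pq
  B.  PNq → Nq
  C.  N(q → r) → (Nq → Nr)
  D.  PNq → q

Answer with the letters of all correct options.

C, D

R is symmetric: every R-edge is matched by its reverse.
R is not transitive: 0 R 2 and 2 R 4 but not 0 R 4.
R is not euclidean: 2 R 0 and 2 R 4 but not 0 R 4.
(A) PPq → Pq (the dual of axiom 4) characterises the transitive frames. R is not transitive — not valid.
(B) PNq → Nq is the dual of axiom 5; it is valid on a frame exactly when R is euclidean. R is not euclidean, so not valid.
(C) this is just K, valid on every normal frame.
(D) PNq → q is the dual of axiom B, which corresponds to symmetry. R is symmetric — valid.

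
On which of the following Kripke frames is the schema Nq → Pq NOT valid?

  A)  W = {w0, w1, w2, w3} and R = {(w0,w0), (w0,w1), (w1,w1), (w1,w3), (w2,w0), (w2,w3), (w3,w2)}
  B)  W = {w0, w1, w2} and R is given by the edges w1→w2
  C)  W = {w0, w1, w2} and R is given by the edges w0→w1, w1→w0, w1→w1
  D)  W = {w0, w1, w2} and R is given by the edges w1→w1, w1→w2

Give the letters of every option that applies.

B, C, D

The schema Nq → Pq is axiom D; it is valid on a frame iff R is serial.
(A) R is serial (every world has an R-successor), so the schema is valid here.
(B) R is not serial (w0 has no R-successor), so the schema fails here.
(C) R is not serial (w2 has no R-successor), so the schema fails here.
(D) R is not serial (w0 has no R-successor), so the schema fails here.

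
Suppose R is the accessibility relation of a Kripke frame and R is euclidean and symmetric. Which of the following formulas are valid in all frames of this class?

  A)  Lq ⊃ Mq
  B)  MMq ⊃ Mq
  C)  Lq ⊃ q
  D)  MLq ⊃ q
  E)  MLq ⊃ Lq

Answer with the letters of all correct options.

A symmetric euclidean relation is transitive (uRv and vRw give vRu by symmetry, then uRw by the euclidean condition, applied at v).
(A) axiom D: valid iff R is serial. Such an R need not be serial — not valid.
(B) MMq ⊃ Mq (the dual of axiom 4) characterises the transitive frames. Every such R is transitive — valid.
(C) Lq ⊃ q is axiom T; it is valid on a frame exactly when R is reflexive. Such an R need not be reflexive, so not valid.
(D) MLq ⊃ q is the dual of axiom B; it is valid on a frame exactly when R is symmetric. Every such R is symmetric, so valid.
(E) MLq ⊃ Lq is the dual of axiom 5, which corresponds to the euclidean property. Every such R is euclidean — valid.

B, D, E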